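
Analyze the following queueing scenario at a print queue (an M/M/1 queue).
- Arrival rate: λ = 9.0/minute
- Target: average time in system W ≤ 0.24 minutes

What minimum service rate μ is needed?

For M/M/1: W = 1/(μ-λ)
Need W ≤ 0.24, so 1/(μ-λ) ≤ 0.24
μ - λ ≥ 1/0.24 = 4.1667
μ ≥ 9.0 + 4.1667 = 13.1667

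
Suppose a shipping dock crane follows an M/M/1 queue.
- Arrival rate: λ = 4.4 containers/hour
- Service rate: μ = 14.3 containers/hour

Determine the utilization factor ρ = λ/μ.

Server utilization: ρ = λ/μ
ρ = 4.4/14.3 = 0.3077
The server is busy 30.77% of the time.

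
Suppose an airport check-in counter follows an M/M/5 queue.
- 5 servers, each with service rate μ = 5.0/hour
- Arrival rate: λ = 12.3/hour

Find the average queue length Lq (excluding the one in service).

Traffic intensity: ρ = λ/(cμ) = 12.3/(5×5.0) = 0.4920
Since ρ = 0.4920 < 1, system is stable.
Offered load a = λ/μ = cρ = 12.3/5.0 = 2.4600
P₀ = [ Σₙ₌₀^4 aⁿ/n! + a^5/(5!(1-ρ)) ]⁻¹
Σ = a^0/0! + a^1/1! + a^2/2! + a^3/3! + a^4/4! = 1.0000 + 2.4600 + 3.0258 + 2.4812 + 1.5259 = 10.4929
a^5/(5!(1-ρ)) = 90.0898/(120 × 0.5080) = 1.4779
P₀ = 1/(10.4929 + 1.4779) = 0.08354
Lq = P₀·a^5·ρ / (5!(1-ρ)²) = 0.08354 × 90.0898 × 0.4920 / (120 × 0.2581) = 0.1196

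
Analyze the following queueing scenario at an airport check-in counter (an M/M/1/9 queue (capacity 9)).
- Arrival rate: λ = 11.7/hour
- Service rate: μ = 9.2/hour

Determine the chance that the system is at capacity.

ρ = λ/μ = 11.7/9.2 = 1.27174
P₀ = (1-ρ)/(1-ρ^(K+1)) = (1-1.27174)/(1-1.27174^10) = -0.27174/-10.0658 = 0.02700
P_K = P₀×ρ^K = 0.02700 × 1.27174^9 = 0.02700 × 8.7013 = 0.2349
Blocking probability = 23.49%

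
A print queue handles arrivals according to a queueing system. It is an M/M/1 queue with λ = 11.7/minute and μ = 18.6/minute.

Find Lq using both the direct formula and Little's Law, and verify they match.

Method 1 (direct): Lq = λ²/(μ(μ-λ)) = 136.89/(18.6 × 6.90) = 1.0666

Method 2 (Little's Law):
W = 1/(μ-λ) = 1/6.90 = 0.144928
Wq = W - 1/μ = 0.144928 - 0.0537634 = 0.09116
Lq = λWq = 11.7 × 0.09116 = 1.0666 ✔ (matches Method 1)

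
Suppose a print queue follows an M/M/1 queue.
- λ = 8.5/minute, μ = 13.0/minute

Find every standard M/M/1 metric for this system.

Step 1: ρ = λ/μ = 8.5/13.0 = 0.6538
Step 2: L = λ/(μ-λ) = 8.5/4.50 = 1.8889
Step 3: Lq = λ²/(μ(μ-λ)) = 72.25/(13.0×4.50) = 1.2350
Step 4: W = 1/(μ-λ) = 1/4.50 = 0.22222
Step 5: Wq = λ/(μ(μ-λ)) = 8.5/(13.0×4.50) = 0.1453
Step 6: P(0) = 1-ρ = 0.3462
Verify: L = λW = 8.5×0.22222 = 1.8889 ✔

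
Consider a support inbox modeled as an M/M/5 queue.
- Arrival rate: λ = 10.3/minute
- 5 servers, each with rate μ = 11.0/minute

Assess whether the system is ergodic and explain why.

Stability requires ρ = λ/(cμ) < 1
ρ = 10.3/(5 × 11.0) = 10.3/55.00 = 0.1873
Since 0.1873 < 1, the system is STABLE.
The servers are busy 18.73% of the time.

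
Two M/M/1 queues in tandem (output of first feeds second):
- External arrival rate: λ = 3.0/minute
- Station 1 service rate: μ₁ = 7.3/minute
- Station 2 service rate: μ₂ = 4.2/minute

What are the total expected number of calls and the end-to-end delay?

By Jackson's theorem, each station behaves as independent M/M/1.
Station 1: ρ₁ = 3.0/7.3 = 0.4110, L₁ = ρ₁/(1-ρ₁) = λ/(μ₁-λ) = 3.0/4.30 = 0.6977
Station 2: ρ₂ = 3.0/4.2 = 0.7143, L₂ = ρ₂/(1-ρ₂) = λ/(μ₂-λ) = 3.0/1.20 = 2.5000
Total: L = L₁ + L₂ = 0.6977 + 2.5000 = 3.1977
W = L/λ = 3.1977/3.0 = 1.0659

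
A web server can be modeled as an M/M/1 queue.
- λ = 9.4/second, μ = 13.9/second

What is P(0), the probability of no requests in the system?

ρ = λ/μ = 9.4/13.9 = 0.6763
P(0) = 1 - ρ = 1 - 0.6763 = 0.3237
The server is idle 32.37% of the time.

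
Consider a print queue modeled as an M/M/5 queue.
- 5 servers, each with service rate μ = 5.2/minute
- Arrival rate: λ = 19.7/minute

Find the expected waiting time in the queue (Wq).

Traffic intensity: ρ = λ/(cμ) = 19.7/(5×5.2) = 0.7577
Since ρ = 0.7577 < 1, system is stable.
Offered load a = λ/μ = cρ = 19.7/5.2 = 3.7885
P₀ = [ Σₙ₌₀^4 aⁿ/n! + a^5/(5!(1-ρ)) ]⁻¹
Σ = a^0/0! + a^1/1! + a^2/2! + a^3/3! + a^4/4! = 1.0000 + 3.7885 + 7.1762 + 9.0623 + 8.5830 = 29.6100
a^5/(5!(1-ρ)) = 780.3949/(120 × 0.2423077) = 26.8390
P₀ = 1/(29.6100 + 26.8390) = 0.01772
Lq = P₀·a^5·ρ / (5!(1-ρ)²) = 0.017715 × 780.3949 × 0.75769 / (120 × 0.058713) = 1.4867
Wq = Lq/λ = 1.4867/19.7 = 0.07547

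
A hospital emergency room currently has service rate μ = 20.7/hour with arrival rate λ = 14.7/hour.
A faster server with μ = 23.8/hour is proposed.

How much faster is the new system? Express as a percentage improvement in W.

System 1: ρ₁ = 14.7/20.7 = 0.7101, W₁ = 1/(20.7-14.7) = 0.1667
System 2: ρ₂ = 14.7/23.8 = 0.6176, W₂ = 1/(23.8-14.7) = 0.1099
Improvement: (W₁-W₂)/W₁ = (0.1667-0.1099)/0.1667 = 34.07%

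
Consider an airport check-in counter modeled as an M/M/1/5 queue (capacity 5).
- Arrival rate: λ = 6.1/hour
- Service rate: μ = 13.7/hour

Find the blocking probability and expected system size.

ρ = λ/μ = 6.1/13.7 = 0.445255
P₀ = (1-ρ)/(1-ρ^(K+1)) = (1-0.445255)/(1-0.445255^6) = 0.5547/0.9922 = 0.5591
P_K = P₀×ρ^K = 0.5591 × 0.445255^5 = 0.5591 × 0.01750 = 0.009784
Blocking probability P_5 = 0.009784 (0.98%)
L = ρ[1 - (K+1)ρ^K + Kρ^(K+1)] / [(1-ρ)(1-ρ^(K+1))]
L = 0.445255 × (1 - 6×0.01750 + 5×0.007792) / ((1 - 0.445255) × (1 - 0.007792)) = 0.7555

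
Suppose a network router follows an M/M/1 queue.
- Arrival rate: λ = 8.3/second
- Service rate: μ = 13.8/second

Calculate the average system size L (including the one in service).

ρ = λ/μ = 8.3/13.8 = 0.6014
For M/M/1: L = λ/(μ-λ)
L = 8.3/(13.8-8.3) = 8.3/5.50
L = 1.5091 packets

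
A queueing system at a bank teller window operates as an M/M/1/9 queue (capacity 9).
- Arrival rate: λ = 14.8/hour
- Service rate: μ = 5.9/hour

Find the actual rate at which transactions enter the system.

ρ = λ/μ = 14.8/5.9 = 2.5085
P₀ = (1-ρ)/(1-ρ^(K+1)) = (1-2.5085)/(1-2.5085^10) = -1.5085/-9864.9987 = 0.0001529
P_K = P₀×ρ^K = 0.0001529 × 2.5085^9 = 0.0001529 × 3933.0272 = 0.6014
λ_eff = λ(1-P_K) = 14.8 × (1 - 0.60141) = 14.8 × 0.39859 = 5.8991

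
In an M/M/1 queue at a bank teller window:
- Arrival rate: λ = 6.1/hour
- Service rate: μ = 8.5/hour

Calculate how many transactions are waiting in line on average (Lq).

ρ = λ/μ = 6.1/8.5 = 0.7176
For M/M/1: Lq = λ²/(μ(μ-λ))
Lq = 37.21/(8.5 × 2.40)
Lq = 1.8240 transactions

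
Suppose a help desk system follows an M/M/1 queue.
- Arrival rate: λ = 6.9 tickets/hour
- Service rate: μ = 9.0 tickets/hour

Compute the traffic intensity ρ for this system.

Server utilization: ρ = λ/μ
ρ = 6.9/9.0 = 0.7667
The server is busy 76.67% of the time.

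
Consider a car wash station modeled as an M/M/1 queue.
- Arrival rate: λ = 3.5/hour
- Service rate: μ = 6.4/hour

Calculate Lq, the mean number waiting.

ρ = λ/μ = 3.5/6.4 = 0.5469
For M/M/1: Lq = λ²/(μ(μ-λ))
Lq = 12.25/(6.4 × 2.90)
Lq = 0.6600 cars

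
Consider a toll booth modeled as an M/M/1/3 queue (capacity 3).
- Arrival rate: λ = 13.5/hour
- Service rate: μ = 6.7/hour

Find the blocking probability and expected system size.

ρ = λ/μ = 13.5/6.7 = 2.01493
P₀ = (1-ρ)/(1-ρ^(K+1)) = (1-2.01493)/(1-2.01493^4) = -1.0149/-15.4831 = 0.06555
P_K = P₀×ρ^K = 0.06555 × 2.01493^3 = 0.06555 × 8.1805 = 0.5362
Blocking probability P_3 = 0.5362 (53.62%)
L = ρ[1 - (K+1)ρ^K + Kρ^(K+1)] / [(1-ρ)(1-ρ^(K+1))]
L = 2.01493 × (1 - 4×8.180501 + 3×16.48314) / ((1 - 2.01493) × (1 - 16.48314)) = 2.2731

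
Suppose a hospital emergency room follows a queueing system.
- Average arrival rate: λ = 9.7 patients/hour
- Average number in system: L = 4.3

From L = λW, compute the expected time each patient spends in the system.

Little's Law: L = λW, so W = L/λ
W = 4.3/9.7 = 0.4433 hours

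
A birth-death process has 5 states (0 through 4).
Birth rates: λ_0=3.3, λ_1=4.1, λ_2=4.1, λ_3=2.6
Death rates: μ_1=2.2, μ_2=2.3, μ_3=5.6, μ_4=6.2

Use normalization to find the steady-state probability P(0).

Ratios P(n)/P(0) = (λ₀···λₙ₋₁)/(μ₁···μₙ):
P(1)/P(0) = (3.3)/(2.2) = 1.5000
P(2)/P(0) = (3.3×4.1)/(2.2×2.3) = 2.6739
P(3)/P(0) = (3.3×4.1×4.1)/(2.2×2.3×5.6) = 1.9577
P(4)/P(0) = (3.3×4.1×4.1×2.6)/(2.2×2.3×5.6×6.2) = 0.8210

Normalization: ∑ P(n) = 1
P(0) × (1.0000 + 1.5000 + 2.6739 + 1.9577 + 0.8210) = 1
P(0) × 7.9526 = 1
P(0) = 1/7.9526 = 0.1257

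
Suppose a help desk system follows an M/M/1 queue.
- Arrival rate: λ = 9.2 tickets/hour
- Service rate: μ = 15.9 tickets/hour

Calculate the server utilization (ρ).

Server utilization: ρ = λ/μ
ρ = 9.2/15.9 = 0.5786
The server is busy 57.86% of the time.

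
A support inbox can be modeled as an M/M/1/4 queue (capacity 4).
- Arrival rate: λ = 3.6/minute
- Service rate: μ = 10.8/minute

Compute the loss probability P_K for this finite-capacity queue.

ρ = λ/μ = 3.6/10.8 = 0.33333
P₀ = (1-ρ)/(1-ρ^(K+1)) = (1-0.33333)/(1-0.33333^5) = 0.6667/0.9959 = 0.6694
P_K = P₀×ρ^K = 0.66942 × 0.33333^4 = 0.66942 × 0.012345 = 0.008264
Blocking probability = 0.83%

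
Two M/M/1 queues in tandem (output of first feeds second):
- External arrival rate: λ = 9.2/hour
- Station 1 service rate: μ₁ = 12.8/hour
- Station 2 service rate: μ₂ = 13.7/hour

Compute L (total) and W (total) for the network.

By Jackson's theorem, each station behaves as independent M/M/1.
Station 1: ρ₁ = 9.2/12.8 = 0.7187, L₁ = ρ₁/(1-ρ₁) = λ/(μ₁-λ) = 9.2/3.60 = 2.5556
Station 2: ρ₂ = 9.2/13.7 = 0.6715, L₂ = ρ₂/(1-ρ₂) = λ/(μ₂-λ) = 9.2/4.50 = 2.0444
Total: L = L₁ + L₂ = 2.5556 + 2.0444 = 4.6000
W = L/λ = 4.6000/9.2 = 0.5000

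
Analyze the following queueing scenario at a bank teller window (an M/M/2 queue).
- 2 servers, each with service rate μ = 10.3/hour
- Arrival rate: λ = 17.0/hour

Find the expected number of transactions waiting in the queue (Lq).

Traffic intensity: ρ = λ/(cμ) = 17.0/(2×10.3) = 0.8252
Since ρ = 0.8252 < 1, system is stable.
Offered load a = λ/μ = cρ = 17.0/10.3 = 1.6505
P₀ = [ Σₙ₌₀^1 aⁿ/n! + a^2/(2!(1-ρ)) ]⁻¹
Σ = a^0/0! + a^1/1! = 1.0000 + 1.6505 = 2.6505
a^2/(2!(1-ρ)) = 2.72410/(2 × 0.174757) = 7.7940
P₀ = 1/(2.6505 + 7.7940) = 0.09574
Lq = P₀·a^2·ρ / (2!(1-ρ)²) = 0.095745 × 2.7241 × 0.82524 / (2 × 0.030540) = 3.5239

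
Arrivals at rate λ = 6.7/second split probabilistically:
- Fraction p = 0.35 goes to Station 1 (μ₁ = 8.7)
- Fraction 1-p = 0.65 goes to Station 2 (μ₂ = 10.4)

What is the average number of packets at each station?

Effective rates: λ₁ = 6.7×0.35 = 2.345, λ₂ = 6.7×0.65 = 4.355
Station 1: ρ₁ = 2.345/8.7 = 0.26954, L₁ = ρ₁/(1-ρ₁) = 0.26954/(1-0.26954) = 0.3690
Station 2: ρ₂ = 4.355/10.4 = 0.41875, L₂ = ρ₂/(1-ρ₂) = 0.41875/(1-0.41875) = 0.7204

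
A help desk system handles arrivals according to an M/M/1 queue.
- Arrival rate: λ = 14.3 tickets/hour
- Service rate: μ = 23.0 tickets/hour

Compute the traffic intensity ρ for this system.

Server utilization: ρ = λ/μ
ρ = 14.3/23.0 = 0.6217
The server is busy 62.17% of the time.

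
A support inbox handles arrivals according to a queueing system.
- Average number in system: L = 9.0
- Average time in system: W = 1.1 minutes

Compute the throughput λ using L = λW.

Little's Law: L = λW, so λ = L/W
λ = 9.0/1.1 = 8.1818 emails/minute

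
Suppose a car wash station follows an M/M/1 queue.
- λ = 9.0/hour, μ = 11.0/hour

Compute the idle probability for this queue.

ρ = λ/μ = 9.0/11.0 = 0.8182
P(0) = 1 - ρ = 1 - 0.8182 = 0.1818
The server is idle 18.18% of the time.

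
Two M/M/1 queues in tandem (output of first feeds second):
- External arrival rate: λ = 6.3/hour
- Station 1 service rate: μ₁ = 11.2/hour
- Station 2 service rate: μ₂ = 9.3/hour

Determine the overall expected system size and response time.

By Jackson's theorem, each station behaves as independent M/M/1.
Station 1: ρ₁ = 6.3/11.2 = 0.5625, L₁ = ρ₁/(1-ρ₁) = λ/(μ₁-λ) = 6.3/4.90 = 1.2857
Station 2: ρ₂ = 6.3/9.3 = 0.6774, L₂ = ρ₂/(1-ρ₂) = λ/(μ₂-λ) = 6.3/3.00 = 2.1000
Total: L = L₁ + L₂ = 1.2857 + 2.1000 = 3.3857
W = L/λ = 3.3857/6.3 = 0.5374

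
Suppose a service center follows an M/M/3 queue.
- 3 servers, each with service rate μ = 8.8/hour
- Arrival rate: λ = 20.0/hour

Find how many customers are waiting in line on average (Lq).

Traffic intensity: ρ = λ/(cμ) = 20.0/(3×8.8) = 0.7576
Since ρ = 0.7576 < 1, system is stable.
Offered load a = λ/μ = cρ = 20.0/8.8 = 2.2727
P₀ = [ Σₙ₌₀^2 aⁿ/n! + a^3/(3!(1-ρ)) ]⁻¹
Σ = a^0/0! + a^1/1! + a^2/2! = 1.00000 + 2.27273 + 2.58264 = 5.8554
a^3/(3!(1-ρ)) = 11.7393/(6 × 0.242424) = 8.0708
P₀ = 1/(5.8554 + 8.0708) = 0.07181
Lq = P₀·a^3·ρ / (3!(1-ρ)²) = 0.071807 × 11.7393 × 0.75758 / (6 × 0.058770) = 1.8111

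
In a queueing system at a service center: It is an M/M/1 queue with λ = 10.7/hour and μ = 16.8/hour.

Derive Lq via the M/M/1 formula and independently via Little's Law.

Method 1 (direct): Lq = λ²/(μ(μ-λ)) = 114.49/(16.8 × 6.10) = 1.1172

Method 2 (Little's Law):
W = 1/(μ-λ) = 1/6.10 = 0.16393
Wq = W - 1/μ = 0.16393 - 0.059524 = 0.10441
Lq = λWq = 10.7 × 0.10441 = 1.1172 ✔ (matches Method 1)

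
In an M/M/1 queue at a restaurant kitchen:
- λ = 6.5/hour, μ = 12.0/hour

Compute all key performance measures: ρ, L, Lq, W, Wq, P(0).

Step 1: ρ = λ/μ = 6.5/12.0 = 0.5417
Step 2: L = λ/(μ-λ) = 6.5/5.50 = 1.1818
Step 3: Lq = λ²/(μ(μ-λ)) = 42.25/(12.0×5.50) = 0.6402
Step 4: W = 1/(μ-λ) = 1/5.50 = 0.18182
Step 5: Wq = λ/(μ(μ-λ)) = 6.5/(12.0×5.50) = 0.09848
Step 6: P(0) = 1-ρ = 0.4583
Verify: L = λW = 6.5×0.18182 = 1.1818 ✔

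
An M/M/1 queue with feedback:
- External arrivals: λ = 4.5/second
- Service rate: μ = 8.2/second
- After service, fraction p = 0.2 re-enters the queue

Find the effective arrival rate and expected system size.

Effective arrival rate: λ_eff = λ/(1-p) = 4.5/(1-0.2) = 4.5/0.80 = 5.6250
ρ = λ_eff/μ = 5.6250/8.2 = 0.68598
L = ρ/(1-ρ) = 0.68598/(1-0.68598) = 2.1845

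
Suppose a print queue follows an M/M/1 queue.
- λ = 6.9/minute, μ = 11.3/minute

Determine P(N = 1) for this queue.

ρ = λ/μ = 6.9/11.3 = 0.6106
P(n) = (1-ρ)ρⁿ
P(1) = (1-0.6106) × 0.6106^1
P(1) = 0.3894 × 0.6106
P(1) = 0.2378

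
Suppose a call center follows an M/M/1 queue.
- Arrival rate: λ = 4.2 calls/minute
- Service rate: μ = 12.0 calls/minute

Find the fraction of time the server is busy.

Server utilization: ρ = λ/μ
ρ = 4.2/12.0 = 0.3500
The server is busy 35.00% of the time.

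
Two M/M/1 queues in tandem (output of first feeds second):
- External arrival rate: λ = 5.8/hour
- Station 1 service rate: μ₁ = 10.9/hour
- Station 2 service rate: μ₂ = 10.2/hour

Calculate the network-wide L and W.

By Jackson's theorem, each station behaves as independent M/M/1.
Station 1: ρ₁ = 5.8/10.9 = 0.5321, L₁ = ρ₁/(1-ρ₁) = λ/(μ₁-λ) = 5.8/5.10 = 1.137255
Station 2: ρ₂ = 5.8/10.2 = 0.5686, L₂ = ρ₂/(1-ρ₂) = λ/(μ₂-λ) = 5.8/4.40 = 1.318182
Total: L = L₁ + L₂ = 1.137255 + 1.318182 = 2.45544
W = L/λ = 2.45544/5.8 = 0.4234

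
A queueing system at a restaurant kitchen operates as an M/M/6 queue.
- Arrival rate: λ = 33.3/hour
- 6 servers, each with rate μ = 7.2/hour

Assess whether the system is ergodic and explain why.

Stability requires ρ = λ/(cμ) < 1
ρ = 33.3/(6 × 7.2) = 33.3/43.20 = 0.7708
Since 0.7708 < 1, the system is STABLE.
The servers are busy 77.08% of the time.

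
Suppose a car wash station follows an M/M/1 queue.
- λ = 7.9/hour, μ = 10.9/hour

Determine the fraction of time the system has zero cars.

ρ = λ/μ = 7.9/10.9 = 0.7248
P(0) = 1 - ρ = 1 - 0.7248 = 0.2752
The server is idle 27.52% of the time.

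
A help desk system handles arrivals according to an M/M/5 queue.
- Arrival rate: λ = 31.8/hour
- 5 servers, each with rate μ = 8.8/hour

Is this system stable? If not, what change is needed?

Stability requires ρ = λ/(cμ) < 1
ρ = 31.8/(5 × 8.8) = 31.8/44.00 = 0.7227
Since 0.7227 < 1, the system is STABLE.
The servers are busy 72.27% of the time.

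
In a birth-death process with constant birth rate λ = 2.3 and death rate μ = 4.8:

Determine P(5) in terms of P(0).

For constant rates: P(n)/P(0) = (λ/μ)^n
P(5)/P(0) = (2.3/4.8)^5 = 0.47917^5 = 0.02526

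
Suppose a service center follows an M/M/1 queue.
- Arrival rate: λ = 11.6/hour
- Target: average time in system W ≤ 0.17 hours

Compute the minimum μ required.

For M/M/1: W = 1/(μ-λ)
Need W ≤ 0.17, so 1/(μ-λ) ≤ 0.17
μ - λ ≥ 1/0.17 = 5.8824
μ ≥ 11.6 + 5.8824 = 17.4824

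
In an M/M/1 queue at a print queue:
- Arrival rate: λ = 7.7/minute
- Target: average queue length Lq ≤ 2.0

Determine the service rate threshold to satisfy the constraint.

For M/M/1: Lq = λ²/(μ(μ-λ))
Need Lq ≤ 2.0, i.e. μ(μ-λ) ≥ λ²/2.0
μ² - 7.7μ - 59.29/2.0 ≥ 0  →  μ² - 7.7μ - 29.6450 ≥ 0
Quadratic formula (positive root): μ = [λ + √(λ² + 4×29.6450)]/2
Discriminant: 59.29 + 4×29.6450 = 177.8700, √177.8700 = 13.3368
μ ≥ (7.7 + 13.3368)/2 = 10.5184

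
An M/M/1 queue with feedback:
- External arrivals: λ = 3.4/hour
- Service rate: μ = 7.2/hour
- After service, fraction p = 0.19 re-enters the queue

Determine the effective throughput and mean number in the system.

Effective arrival rate: λ_eff = λ/(1-p) = 3.4/(1-0.19) = 3.4/0.81 = 4.1975
ρ = λ_eff/μ = 4.1975/7.2 = 0.58299
L = ρ/(1-ρ) = 0.58299/(1-0.58299) = 1.3980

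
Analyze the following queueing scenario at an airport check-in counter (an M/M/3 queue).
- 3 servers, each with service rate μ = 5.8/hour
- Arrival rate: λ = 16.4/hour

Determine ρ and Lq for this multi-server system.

Traffic intensity: ρ = λ/(cμ) = 16.4/(3×5.8) = 0.9425
Since ρ = 0.9425 < 1, system is stable.
Offered load a = λ/μ = cρ = 16.4/5.8 = 2.8276
P₀ = [ Σₙ₌₀^2 aⁿ/n! + a^3/(3!(1-ρ)) ]⁻¹
Σ = a^0/0! + a^1/1! + a^2/2! = 1.0000 + 2.8276 + 3.9976 = 7.8252
a^3/(3!(1-ρ)) = 22.60724/(6 × 0.05747126) = 65.5610
P₀ = 1/(7.8252 + 65.5610) = 0.01363
Lq = P₀·a^3·ρ / (3!(1-ρ)²) = 0.01362654 × 22.60724 × 0.9425287 / (6 × 0.003302946) = 14.6513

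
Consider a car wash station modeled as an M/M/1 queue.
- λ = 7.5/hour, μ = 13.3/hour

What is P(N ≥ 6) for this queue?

ρ = λ/μ = 7.5/13.3 = 0.56391
P(N ≥ n) = ρⁿ
P(N ≥ 6) = 0.56391^6
P(N ≥ 6) = 0.03216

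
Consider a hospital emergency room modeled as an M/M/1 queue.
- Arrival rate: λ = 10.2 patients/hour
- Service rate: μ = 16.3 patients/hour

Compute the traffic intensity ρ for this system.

Server utilization: ρ = λ/μ
ρ = 10.2/16.3 = 0.6258
The server is busy 62.58% of the time.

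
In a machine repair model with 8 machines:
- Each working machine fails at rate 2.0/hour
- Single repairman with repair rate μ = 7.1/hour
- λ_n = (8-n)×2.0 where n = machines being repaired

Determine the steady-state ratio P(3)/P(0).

P(3)/P(0) = ∏_{i=0}^{3-1} λ_i/μ_{i+1}
= (8-0)×2.0/7.1 × (8-1)×2.0/7.1 × (8-2)×2.0/7.1
= 7.5102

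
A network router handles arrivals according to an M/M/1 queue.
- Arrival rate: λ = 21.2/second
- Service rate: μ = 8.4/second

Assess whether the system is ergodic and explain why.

Stability requires ρ = λ/(cμ) < 1
ρ = 21.2/(1 × 8.4) = 21.2/8.40 = 2.5238
Since 2.5238 ≥ 1, the system is UNSTABLE.
Queue grows without bound. Need μ > λ = 21.2.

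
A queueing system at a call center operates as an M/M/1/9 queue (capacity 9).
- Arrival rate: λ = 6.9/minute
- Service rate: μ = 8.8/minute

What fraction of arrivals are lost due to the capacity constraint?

ρ = λ/μ = 6.9/8.8 = 0.7841
P₀ = (1-ρ)/(1-ρ^(K+1)) = (1-0.7841)/(1-0.7841^10) = 0.2159/0.9122 = 0.2367
P_K = P₀×ρ^K = 0.23669 × 0.7841^9 = 0.23669 × 0.11203 = 0.02652
Blocking probability = 2.65%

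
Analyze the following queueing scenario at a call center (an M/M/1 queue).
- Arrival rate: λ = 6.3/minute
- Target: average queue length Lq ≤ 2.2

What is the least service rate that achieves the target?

For M/M/1: Lq = λ²/(μ(μ-λ))
Need Lq ≤ 2.2, i.e. μ(μ-λ) ≥ λ²/2.2
μ² - 6.3μ - 39.69/2.2 ≥ 0  →  μ² - 6.3μ - 18.0409 ≥ 0
Quadratic formula (positive root): μ = [λ + √(λ² + 4×18.0409)]/2
Discriminant: 39.69 + 4×18.0409 = 111.8536, √111.8536 = 10.57609
μ ≥ (6.3 + 10.57609)/2 = 8.4380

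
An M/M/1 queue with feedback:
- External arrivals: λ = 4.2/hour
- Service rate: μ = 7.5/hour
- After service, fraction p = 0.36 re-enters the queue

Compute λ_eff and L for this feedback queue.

Effective arrival rate: λ_eff = λ/(1-p) = 4.2/(1-0.36) = 4.2/0.64 = 6.5625
ρ = λ_eff/μ = 6.5625/7.5 = 0.8750
L = ρ/(1-ρ) = 0.8750/(1-0.8750) = 7.0000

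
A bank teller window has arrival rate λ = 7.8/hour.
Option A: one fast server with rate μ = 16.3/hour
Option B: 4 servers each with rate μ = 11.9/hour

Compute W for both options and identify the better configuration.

Option A: single server μ = 16.3 (M/M/1)
  ρ_A = 7.8/16.3 = 0.4785
  W_A = 1/(μ-λ) = 1/(16.3-7.8) = 1/8.50 = 0.1176

Option B: 4 servers μ = 11.9 (M/M/4)
  ρ_B = λ/(cμ) = 7.8/(4×11.9) = 0.1639
  Offered load a = λ/μ = cρ = 7.8/11.9 = 0.6555
  P₀ = [ Σₙ₌₀^3 aⁿ/n! + a^4/(4!(1-ρ)) ]⁻¹
  Σ = a^0/0! + a^1/1! + a^2/2! + a^3/3! = 1.0000 + 0.6555 + 0.2148 + 0.04693 = 1.9172
  a^4/(4!(1-ρ)) = 0.18458/(24 × 0.83613) = 0.009198
  P₀ = 1/(1.9172 + 0.009198) = 0.5191
  Lq = P₀·a^4·ρ / (4!(1-ρ)²) = 0.51910 × 0.18458 × 0.16387 / (24 × 0.69912) = 0.0009358
  Wq_B = Lq/λ = 0.0009358/7.8 = 0.0001200
  W_B = Wq_B + 1/μ = 0.0001200 + 0.08403 = 0.08415

Since W_B = 0.08415 < W_A = 0.1176, Option B (multiple servers) has the shorter time in system.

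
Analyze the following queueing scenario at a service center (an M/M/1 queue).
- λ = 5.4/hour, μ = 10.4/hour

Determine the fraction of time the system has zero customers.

ρ = λ/μ = 5.4/10.4 = 0.5192
P(0) = 1 - ρ = 1 - 0.5192 = 0.4808
The server is idle 48.08% of the time.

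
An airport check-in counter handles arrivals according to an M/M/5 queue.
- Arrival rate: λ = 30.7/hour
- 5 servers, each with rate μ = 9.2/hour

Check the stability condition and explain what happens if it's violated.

Stability requires ρ = λ/(cμ) < 1
ρ = 30.7/(5 × 9.2) = 30.7/46.00 = 0.6674
Since 0.6674 < 1, the system is STABLE.
The servers are busy 66.74% of the time.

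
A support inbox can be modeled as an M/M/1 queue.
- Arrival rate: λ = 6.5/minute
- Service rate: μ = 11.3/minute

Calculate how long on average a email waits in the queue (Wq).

First, compute utilization: ρ = λ/μ = 6.5/11.3 = 0.5752
For M/M/1: Wq = λ/(μ(μ-λ))
Wq = 6.5/(11.3 × (11.3-6.5))
Wq = 6.5/(11.3 × 4.80)
Wq = 0.1198 minutes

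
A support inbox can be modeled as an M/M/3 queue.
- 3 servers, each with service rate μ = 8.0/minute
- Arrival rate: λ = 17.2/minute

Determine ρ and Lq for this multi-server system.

Traffic intensity: ρ = λ/(cμ) = 17.2/(3×8.0) = 0.7167
Since ρ = 0.7167 < 1, system is stable.
Offered load a = λ/μ = cρ = 17.2/8.0 = 2.1500
P₀ = [ Σₙ₌₀^2 aⁿ/n! + a^3/(3!(1-ρ)) ]⁻¹
Σ = a^0/0! + a^1/1! + a^2/2! = 1.0000 + 2.1500 + 2.3112 = 5.4612
a^3/(3!(1-ρ)) = 9.93837/(6 × 0.283333) = 5.8461
P₀ = 1/(5.4612 + 5.8461) = 0.08844
Lq = P₀·a^3·ρ / (3!(1-ρ)²) = 0.08844 × 9.9384 × 0.7167 / (6 × 0.08028) = 1.3078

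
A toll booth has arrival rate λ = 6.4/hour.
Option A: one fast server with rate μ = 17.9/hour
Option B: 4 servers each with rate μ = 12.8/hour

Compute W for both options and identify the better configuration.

Option A: single server μ = 17.9 (M/M/1)
  ρ_A = 6.4/17.9 = 0.3575
  W_A = 1/(μ-λ) = 1/(17.9-6.4) = 1/11.50 = 0.08696

Option B: 4 servers μ = 12.8 (M/M/4)
  ρ_B = λ/(cμ) = 6.4/(4×12.8) = 0.1250
  Offered load a = λ/μ = cρ = 6.4/12.8 = 0.5000
  P₀ = [ Σₙ₌₀^3 aⁿ/n! + a^4/(4!(1-ρ)) ]⁻¹
  Σ = a^0/0! + a^1/1! + a^2/2! + a^3/3! = 1.0000 + 0.5000 + 0.1250 + 0.02083 = 1.6458
  a^4/(4!(1-ρ)) = 0.06250/(24 × 0.8750) = 0.002976
  P₀ = 1/(1.6458 + 0.002976) = 0.6065
  Lq = P₀·a^4·ρ / (4!(1-ρ)²) = 0.6065 × 0.06250 × 0.1250 / (24 × 0.7656) = 0.0002579
  Wq_B = Lq/λ = 0.00025786/6.4 = 0.000040291
  W_B = Wq_B + 1/μ = 0.000040291 + 0.078125 = 0.07817

Since W_B = 0.07817 < W_A = 0.08696, Option B (multiple servers) has the shorter time in system.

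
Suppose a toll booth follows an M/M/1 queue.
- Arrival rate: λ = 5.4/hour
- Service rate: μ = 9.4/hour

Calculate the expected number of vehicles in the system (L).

ρ = λ/μ = 5.4/9.4 = 0.5745
For M/M/1: L = λ/(μ-λ)
L = 5.4/(9.4-5.4) = 5.4/4.00
L = 1.3500 vehicles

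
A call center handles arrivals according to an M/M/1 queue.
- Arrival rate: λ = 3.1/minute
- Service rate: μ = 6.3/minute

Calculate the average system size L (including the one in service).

ρ = λ/μ = 3.1/6.3 = 0.4921
For M/M/1: L = λ/(μ-λ)
L = 3.1/(6.3-3.1) = 3.1/3.20
L = 0.9688 calls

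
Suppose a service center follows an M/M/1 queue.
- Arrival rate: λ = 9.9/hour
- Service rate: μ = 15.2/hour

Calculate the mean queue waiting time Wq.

First, compute utilization: ρ = λ/μ = 9.9/15.2 = 0.6513
For M/M/1: Wq = λ/(μ(μ-λ))
Wq = 9.9/(15.2 × (15.2-9.9))
Wq = 9.9/(15.2 × 5.30)
Wq = 0.1229 hours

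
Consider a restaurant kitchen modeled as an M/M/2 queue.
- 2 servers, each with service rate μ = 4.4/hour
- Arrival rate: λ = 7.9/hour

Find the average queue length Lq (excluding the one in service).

Traffic intensity: ρ = λ/(cμ) = 7.9/(2×4.4) = 0.8977
Since ρ = 0.8977 < 1, system is stable.
Offered load a = λ/μ = cρ = 7.9/4.4 = 1.7955
P₀ = [ Σₙ₌₀^1 aⁿ/n! + a^2/(2!(1-ρ)) ]⁻¹
Σ = a^0/0! + a^1/1! = 1.0000 + 1.7955 = 2.7955
a^2/(2!(1-ρ)) = 3.22366/(2 × 0.102273) = 15.7601
P₀ = 1/(2.7955 + 15.7601) = 0.05389
Lq = P₀·a^2·ρ / (2!(1-ρ)²) = 0.0538922 × 3.22366 × 0.897727 / (2 × 0.0104597) = 7.4554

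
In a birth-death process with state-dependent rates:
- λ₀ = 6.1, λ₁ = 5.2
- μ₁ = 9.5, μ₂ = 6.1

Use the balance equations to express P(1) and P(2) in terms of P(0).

Balance equations:
State 0: λ₀P₀ = μ₁P₁ → P₁ = (λ₀/μ₁)P₀ = (6.1/9.5)P₀ = 0.6421P₀
State 1: P₂ = (λ₀λ₁)/(μ₁μ₂)P₀ = (6.1×5.2)/(9.5×6.1)P₀ = 0.5474P₀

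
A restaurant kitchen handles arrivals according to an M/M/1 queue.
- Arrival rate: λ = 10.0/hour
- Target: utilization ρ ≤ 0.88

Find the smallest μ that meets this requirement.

ρ = λ/μ, so μ = λ/ρ
μ ≥ 10.0/0.88 = 11.3636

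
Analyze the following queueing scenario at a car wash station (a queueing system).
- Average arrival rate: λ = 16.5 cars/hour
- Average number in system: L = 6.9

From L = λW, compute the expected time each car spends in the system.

Little's Law: L = λW, so W = L/λ
W = 6.9/16.5 = 0.4182 hours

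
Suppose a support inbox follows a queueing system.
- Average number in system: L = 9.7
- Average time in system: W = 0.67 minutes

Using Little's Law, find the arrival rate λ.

Little's Law: L = λW, so λ = L/W
λ = 9.7/0.67 = 14.4776 emails/minute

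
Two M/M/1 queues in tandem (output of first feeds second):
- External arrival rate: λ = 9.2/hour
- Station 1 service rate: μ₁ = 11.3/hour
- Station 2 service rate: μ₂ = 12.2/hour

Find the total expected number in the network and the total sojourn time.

By Jackson's theorem, each station behaves as independent M/M/1.
Station 1: ρ₁ = 9.2/11.3 = 0.8142, L₁ = ρ₁/(1-ρ₁) = λ/(μ₁-λ) = 9.2/2.10 = 4.38095
Station 2: ρ₂ = 9.2/12.2 = 0.7541, L₂ = ρ₂/(1-ρ₂) = λ/(μ₂-λ) = 9.2/3.00 = 3.06667
Total: L = L₁ + L₂ = 4.38095 + 3.06667 = 7.4476
W = L/λ = 7.4476/9.2 = 0.8095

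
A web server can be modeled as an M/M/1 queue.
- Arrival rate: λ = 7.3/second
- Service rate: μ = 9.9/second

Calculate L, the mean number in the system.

ρ = λ/μ = 7.3/9.9 = 0.7374
For M/M/1: L = λ/(μ-λ)
L = 7.3/(9.9-7.3) = 7.3/2.60
L = 2.8077 requests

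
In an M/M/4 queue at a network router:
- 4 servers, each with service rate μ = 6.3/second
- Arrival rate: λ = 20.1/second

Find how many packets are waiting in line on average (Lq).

Traffic intensity: ρ = λ/(cμ) = 20.1/(4×6.3) = 0.7976
Since ρ = 0.7976 < 1, system is stable.
Offered load a = λ/μ = cρ = 20.1/6.3 = 3.1905
P₀ = [ Σₙ₌₀^3 aⁿ/n! + a^4/(4!(1-ρ)) ]⁻¹
Σ = a^0/0! + a^1/1! + a^2/2! + a^3/3! = 1.0000 + 3.1905 + 5.0896 + 5.4127 = 14.6928
a^4/(4!(1-ρ)) = 103.6149/(24 × 0.202381) = 21.3325
P₀ = 1/(14.6928 + 21.3325) = 0.02776
Lq = P₀·a^4·ρ / (4!(1-ρ)²) = 0.02776 × 103.6149 × 0.7976 / (24 × 0.04096) = 2.3338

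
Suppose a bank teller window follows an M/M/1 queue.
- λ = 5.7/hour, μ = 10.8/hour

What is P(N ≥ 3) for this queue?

ρ = λ/μ = 5.7/10.8 = 0.5278
P(N ≥ n) = ρⁿ
P(N ≥ 3) = 0.5278^3
P(N ≥ 3) = 0.1470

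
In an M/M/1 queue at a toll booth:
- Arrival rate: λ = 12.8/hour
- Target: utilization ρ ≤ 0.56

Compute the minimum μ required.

ρ = λ/μ, so μ = λ/ρ
μ ≥ 12.8/0.56 = 22.8571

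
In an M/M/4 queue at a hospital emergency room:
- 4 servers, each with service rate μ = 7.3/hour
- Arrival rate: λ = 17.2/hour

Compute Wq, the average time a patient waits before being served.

Traffic intensity: ρ = λ/(cμ) = 17.2/(4×7.3) = 0.5890
Since ρ = 0.5890 < 1, system is stable.
Offered load a = λ/μ = cρ = 17.2/7.3 = 2.3562
P₀ = [ Σₙ₌₀^3 aⁿ/n! + a^4/(4!(1-ρ)) ]⁻¹
Σ = a^0/0! + a^1/1! + a^2/2! + a^3/3! = 1.0000 + 2.3562 + 2.7758 + 2.1800 = 8.3120
a^4/(4!(1-ρ)) = 30.8193/(24 × 0.41096) = 3.1247
P₀ = 1/(8.3120 + 3.1247) = 0.08744
Lq = P₀·a^4·ρ / (4!(1-ρ)²) = 0.08744 × 30.8193 × 0.5890 / (24 × 0.1689) = 0.3916
Wq = Lq/λ = 0.3916/17.2 = 0.02277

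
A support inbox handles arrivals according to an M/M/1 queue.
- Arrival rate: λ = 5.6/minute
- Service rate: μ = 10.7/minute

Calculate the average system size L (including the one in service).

ρ = λ/μ = 5.6/10.7 = 0.5234
For M/M/1: L = λ/(μ-λ)
L = 5.6/(10.7-5.6) = 5.6/5.10
L = 1.0980 emails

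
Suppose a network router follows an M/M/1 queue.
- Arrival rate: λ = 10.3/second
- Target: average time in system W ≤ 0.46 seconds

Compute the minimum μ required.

For M/M/1: W = 1/(μ-λ)
Need W ≤ 0.46, so 1/(μ-λ) ≤ 0.46
μ - λ ≥ 1/0.46 = 2.1739
μ ≥ 10.3 + 2.1739 = 12.4739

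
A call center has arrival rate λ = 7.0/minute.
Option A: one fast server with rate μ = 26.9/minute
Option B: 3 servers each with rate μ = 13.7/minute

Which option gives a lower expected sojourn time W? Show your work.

Option A: single server μ = 26.9 (M/M/1)
  ρ_A = 7.0/26.9 = 0.2602
  W_A = 1/(μ-λ) = 1/(26.9-7.0) = 1/19.90 = 0.05025

Option B: 3 servers μ = 13.7 (M/M/3)
  ρ_B = λ/(cμ) = 7.0/(3×13.7) = 0.1703
  Offered load a = λ/μ = cρ = 7.0/13.7 = 0.5109
  P₀ = [ Σₙ₌₀^2 aⁿ/n! + a^3/(3!(1-ρ)) ]⁻¹
  Σ = a^0/0! + a^1/1! + a^2/2! = 1.0000 + 0.51095 + 0.13053 = 1.6415
  a^3/(3!(1-ρ)) = 0.1334/(6 × 0.8297) = 0.02680
  P₀ = 1/(1.6415 + 0.02680) = 0.5994
  Lq = P₀·a^3·ρ / (3!(1-ρ)²) = 0.5994 × 0.1334 × 0.1703 / (6 × 0.6884) = 0.003297
  Wq_B = Lq/λ = 0.003297/7.0 = 0.0004710
  W_B = Wq_B + 1/μ = 0.0004710 + 0.07299 = 0.07346

Since W_A = 0.05025 < W_B = 0.07346, Option A (single fast server) has the shorter time in system.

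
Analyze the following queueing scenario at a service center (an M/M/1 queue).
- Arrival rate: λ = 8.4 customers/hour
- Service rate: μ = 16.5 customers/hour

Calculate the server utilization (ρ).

Server utilization: ρ = λ/μ
ρ = 8.4/16.5 = 0.5091
The server is busy 50.91% of the time.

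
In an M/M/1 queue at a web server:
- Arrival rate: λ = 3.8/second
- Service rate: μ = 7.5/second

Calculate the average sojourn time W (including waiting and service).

First, compute utilization: ρ = λ/μ = 3.8/7.5 = 0.5067
For M/M/1: W = 1/(μ-λ)
W = 1/(7.5-3.8) = 1/3.70
W = 0.2703 seconds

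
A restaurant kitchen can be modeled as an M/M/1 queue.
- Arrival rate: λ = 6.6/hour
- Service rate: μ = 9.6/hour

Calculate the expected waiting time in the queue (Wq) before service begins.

First, compute utilization: ρ = λ/μ = 6.6/9.6 = 0.6875
For M/M/1: Wq = λ/(μ(μ-λ))
Wq = 6.6/(9.6 × (9.6-6.6))
Wq = 6.6/(9.6 × 3.00)
Wq = 0.2292 hours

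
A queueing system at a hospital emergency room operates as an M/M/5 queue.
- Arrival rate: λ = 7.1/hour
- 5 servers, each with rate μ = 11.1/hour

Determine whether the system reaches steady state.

Stability requires ρ = λ/(cμ) < 1
ρ = 7.1/(5 × 11.1) = 7.1/55.50 = 0.1279
Since 0.1279 < 1, the system is STABLE.
The servers are busy 12.79% of the time.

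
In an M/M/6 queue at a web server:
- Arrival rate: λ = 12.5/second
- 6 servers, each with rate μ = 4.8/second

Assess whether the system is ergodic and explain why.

Stability requires ρ = λ/(cμ) < 1
ρ = 12.5/(6 × 4.8) = 12.5/28.80 = 0.4340
Since 0.4340 < 1, the system is STABLE.
The servers are busy 43.40% of the time.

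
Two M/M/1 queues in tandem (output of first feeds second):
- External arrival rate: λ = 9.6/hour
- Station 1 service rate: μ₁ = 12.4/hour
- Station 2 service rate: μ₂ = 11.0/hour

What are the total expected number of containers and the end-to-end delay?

By Jackson's theorem, each station behaves as independent M/M/1.
Station 1: ρ₁ = 9.6/12.4 = 0.7742, L₁ = ρ₁/(1-ρ₁) = λ/(μ₁-λ) = 9.6/2.80 = 3.4286
Station 2: ρ₂ = 9.6/11.0 = 0.8727, L₂ = ρ₂/(1-ρ₂) = λ/(μ₂-λ) = 9.6/1.40 = 6.8571
Total: L = L₁ + L₂ = 3.4286 + 6.8571 = 10.2857
W = L/λ = 10.2857/9.6 = 1.0714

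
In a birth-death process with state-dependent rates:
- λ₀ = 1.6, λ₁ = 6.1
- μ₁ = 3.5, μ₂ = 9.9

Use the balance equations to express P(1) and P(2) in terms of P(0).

Balance equations:
State 0: λ₀P₀ = μ₁P₁ → P₁ = (λ₀/μ₁)P₀ = (1.6/3.5)P₀ = 0.4571P₀
State 1: P₂ = (λ₀λ₁)/(μ₁μ₂)P₀ = (1.6×6.1)/(3.5×9.9)P₀ = 0.2817P₀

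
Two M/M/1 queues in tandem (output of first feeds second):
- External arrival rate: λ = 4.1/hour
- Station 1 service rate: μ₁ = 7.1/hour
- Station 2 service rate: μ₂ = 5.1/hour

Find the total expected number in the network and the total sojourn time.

By Jackson's theorem, each station behaves as independent M/M/1.
Station 1: ρ₁ = 4.1/7.1 = 0.5775, L₁ = ρ₁/(1-ρ₁) = λ/(μ₁-λ) = 4.1/3.00 = 1.3667
Station 2: ρ₂ = 4.1/5.1 = 0.8039, L₂ = ρ₂/(1-ρ₂) = λ/(μ₂-λ) = 4.1/1.00 = 4.1000
Total: L = L₁ + L₂ = 1.3667 + 4.1000 = 5.4667
W = L/λ = 5.4667/4.1 = 1.3333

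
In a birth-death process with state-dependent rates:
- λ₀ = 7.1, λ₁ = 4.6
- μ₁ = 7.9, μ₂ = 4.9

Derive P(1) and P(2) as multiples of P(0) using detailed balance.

Balance equations:
State 0: λ₀P₀ = μ₁P₁ → P₁ = (λ₀/μ₁)P₀ = (7.1/7.9)P₀ = 0.8987P₀
State 1: P₂ = (λ₀λ₁)/(μ₁μ₂)P₀ = (7.1×4.6)/(7.9×4.9)P₀ = 0.8437P₀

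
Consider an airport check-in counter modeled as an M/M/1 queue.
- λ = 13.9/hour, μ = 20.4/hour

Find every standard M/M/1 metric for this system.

Step 1: ρ = λ/μ = 13.9/20.4 = 0.6814
Step 2: L = λ/(μ-λ) = 13.9/6.50 = 2.1385
Step 3: Lq = λ²/(μ(μ-λ)) = 193.21/(20.4×6.50) = 1.4571
Step 4: W = 1/(μ-λ) = 1/6.50 = 0.15385
Step 5: Wq = λ/(μ(μ-λ)) = 13.9/(20.4×6.50) = 0.1048
Step 6: P(0) = 1-ρ = 0.3186
Verify: L = λW = 13.9×0.15385 = 2.1385 ✔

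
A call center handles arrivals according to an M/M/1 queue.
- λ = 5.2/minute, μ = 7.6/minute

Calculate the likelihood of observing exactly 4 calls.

ρ = λ/μ = 5.2/7.6 = 0.6842
P(n) = (1-ρ)ρⁿ
P(4) = (1-0.6842) × 0.6842^4
P(4) = 0.31580 × 0.21915
P(4) = 0.06921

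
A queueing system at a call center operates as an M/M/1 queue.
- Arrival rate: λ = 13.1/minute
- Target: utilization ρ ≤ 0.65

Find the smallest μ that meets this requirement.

ρ = λ/μ, so μ = λ/ρ
μ ≥ 13.1/0.65 = 20.1538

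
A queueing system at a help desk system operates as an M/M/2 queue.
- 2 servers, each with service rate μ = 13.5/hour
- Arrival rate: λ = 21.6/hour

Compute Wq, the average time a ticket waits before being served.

Traffic intensity: ρ = λ/(cμ) = 21.6/(2×13.5) = 0.8000
Since ρ = 0.8000 < 1, system is stable.
Offered load a = λ/μ = cρ = 21.6/13.5 = 1.6000
P₀ = [ Σₙ₌₀^1 aⁿ/n! + a^2/(2!(1-ρ)) ]⁻¹
Σ = a^0/0! + a^1/1! = 1.0000 + 1.6000 = 2.6000
a^2/(2!(1-ρ)) = 2.5600/(2 × 0.2000) = 6.4000
P₀ = 1/(2.6000 + 6.4000) = 0.1111
Lq = P₀·a^2·ρ / (2!(1-ρ)²) = 0.11111 × 2.5600 × 0.80000 / (2 × 0.040000) = 2.8444
Wq = Lq/λ = 2.8444/21.6 = 0.1317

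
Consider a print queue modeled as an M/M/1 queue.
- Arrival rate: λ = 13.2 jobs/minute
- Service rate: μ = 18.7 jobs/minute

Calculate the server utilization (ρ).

Server utilization: ρ = λ/μ
ρ = 13.2/18.7 = 0.7059
The server is busy 70.59% of the time.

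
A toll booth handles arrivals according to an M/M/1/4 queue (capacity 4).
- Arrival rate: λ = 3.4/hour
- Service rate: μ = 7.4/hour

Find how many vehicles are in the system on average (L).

ρ = λ/μ = 3.4/7.4 = 0.45946
P₀ = (1-ρ)/(1-ρ^(K+1)) = (1-0.45946)/(1-0.45946^5) = 0.5405/0.9795 = 0.5518
P_K = P₀×ρ^K = 0.5518 × 0.45946^4 = 0.5518 × 0.04456 = 0.02459
L = ρ[1 - (K+1)ρ^K + Kρ^(K+1)] / [(1-ρ)(1-ρ^(K+1))]
L = 0.45946 × (1 - 5×0.04456 + 4×0.02048) / ((1 - 0.45946) × (1 - 0.02048)) = 0.7455 vehicles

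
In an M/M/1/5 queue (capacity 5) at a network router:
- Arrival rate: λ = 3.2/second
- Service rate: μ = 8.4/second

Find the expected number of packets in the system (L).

ρ = λ/μ = 3.2/8.4 = 0.38095
P₀ = (1-ρ)/(1-ρ^(K+1)) = (1-0.38095)/(1-0.38095^6) = 0.6190/0.9969 = 0.6209
P_K = P₀×ρ^K = 0.62095 × 0.38095^5 = 0.62095 × 0.0080231 = 0.004982
L = ρ[1 - (K+1)ρ^K + Kρ^(K+1)] / [(1-ρ)(1-ρ^(K+1))]
L = 0.38095 × (1 - 6×0.008023 + 5×0.003056) / ((1 - 0.38095) × (1 - 0.003056)) = 0.5970 packets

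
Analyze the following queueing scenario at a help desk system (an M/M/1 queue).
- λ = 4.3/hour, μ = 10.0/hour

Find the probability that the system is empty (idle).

ρ = λ/μ = 4.3/10.0 = 0.4300
P(0) = 1 - ρ = 1 - 0.4300 = 0.5700
The server is idle 57.00% of the time.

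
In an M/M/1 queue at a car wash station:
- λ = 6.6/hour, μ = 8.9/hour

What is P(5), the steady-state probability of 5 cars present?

ρ = λ/μ = 6.6/8.9 = 0.7416
P(n) = (1-ρ)ρⁿ
P(5) = (1-0.7416) × 0.7416^5
P(5) = 0.2584 × 0.2243
P(5) = 0.05796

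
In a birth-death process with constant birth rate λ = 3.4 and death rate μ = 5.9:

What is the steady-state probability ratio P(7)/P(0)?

For constant rates: P(n)/P(0) = (λ/μ)^n
P(7)/P(0) = (3.4/5.9)^7 = 0.5763^7 = 0.02111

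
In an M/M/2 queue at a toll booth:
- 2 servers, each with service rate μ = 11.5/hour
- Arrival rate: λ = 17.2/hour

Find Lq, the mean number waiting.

Traffic intensity: ρ = λ/(cμ) = 17.2/(2×11.5) = 0.7478
Since ρ = 0.7478 < 1, system is stable.
Offered load a = λ/μ = cρ = 17.2/11.5 = 1.4957
P₀ = [ Σₙ₌₀^1 aⁿ/n! + a^2/(2!(1-ρ)) ]⁻¹
Σ = a^0/0! + a^1/1! = 1.0000 + 1.4957 = 2.4957
a^2/(2!(1-ρ)) = 2.23698/(2 × 0.252174) = 4.4354
P₀ = 1/(2.4957 + 4.4354) = 0.1443
Lq = P₀·a^2·ρ / (2!(1-ρ)²) = 0.144279 × 2.23698 × 0.747826 / (2 × 0.0635917) = 1.8977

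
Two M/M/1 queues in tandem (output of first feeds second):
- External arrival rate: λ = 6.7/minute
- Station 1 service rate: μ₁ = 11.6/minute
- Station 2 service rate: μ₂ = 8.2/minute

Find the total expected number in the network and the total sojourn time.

By Jackson's theorem, each station behaves as independent M/M/1.
Station 1: ρ₁ = 6.7/11.6 = 0.5776, L₁ = ρ₁/(1-ρ₁) = λ/(μ₁-λ) = 6.7/4.90 = 1.3673
Station 2: ρ₂ = 6.7/8.2 = 0.8171, L₂ = ρ₂/(1-ρ₂) = λ/(μ₂-λ) = 6.7/1.50 = 4.4667
Total: L = L₁ + L₂ = 1.3673 + 4.4667 = 5.8340
W = L/λ = 5.8340/6.7 = 0.8707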